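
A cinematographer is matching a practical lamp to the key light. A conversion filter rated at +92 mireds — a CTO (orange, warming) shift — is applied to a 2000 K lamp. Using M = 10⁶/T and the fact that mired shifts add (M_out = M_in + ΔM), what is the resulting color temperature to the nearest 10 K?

M_in = 10⁶/2000 = 500.00 mireds.
M_out = 500.00 + (+92) = 592.00 mireds.
T_out = 10⁶/592.00 = 1689.2 K → 1690 K.

1690 K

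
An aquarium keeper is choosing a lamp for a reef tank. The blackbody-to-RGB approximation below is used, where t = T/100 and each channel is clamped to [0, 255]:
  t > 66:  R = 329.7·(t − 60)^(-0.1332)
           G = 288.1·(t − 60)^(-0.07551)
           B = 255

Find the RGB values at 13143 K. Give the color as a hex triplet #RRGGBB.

#BBD1FF

t = 13143/100 = 131.43; the t > 66 branch applies.
R = 329.7·(131.43 − 60)^(-0.1332) = 329.7·71.43^(-0.1332) = 329.7·0.56632 = 186.716.
G = 288.1·(131.43 − 60)^(-0.07551) = 288.1·71.43^(-0.07551) = 288.1·0.72446 = 208.716.
B = 255 by definition for t > 66.
Rounded: (187, 209, 255).
In hex: #BBD1FF.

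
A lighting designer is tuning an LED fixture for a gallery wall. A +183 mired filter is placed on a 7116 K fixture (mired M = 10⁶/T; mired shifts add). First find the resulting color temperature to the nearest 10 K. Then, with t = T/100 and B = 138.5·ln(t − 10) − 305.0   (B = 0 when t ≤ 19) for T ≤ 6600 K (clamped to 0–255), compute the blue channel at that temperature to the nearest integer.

M_in = 10⁶/7116 = 140.53; M_out = 140.53 + (+183) = 323.53.
T_out = 10⁶/323.53 = 3090.9 K → 3090 K; t = 30.9.
B = 138.5·ln(30.9 − 10) − 305.0 = 138.5·ln 20.9 − 305.0 = 138.5·3.0397 − 305.0 = 116.005.
Rounded: 116.

116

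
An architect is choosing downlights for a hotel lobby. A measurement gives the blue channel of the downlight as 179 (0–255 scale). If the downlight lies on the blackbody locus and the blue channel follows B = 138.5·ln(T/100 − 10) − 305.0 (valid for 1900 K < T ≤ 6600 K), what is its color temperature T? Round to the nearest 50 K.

ln(t − 10) = (179 + 305.0) / 138.5 = 3.4946.
t − 10 = e^3.4946 = 32.937, so t = 42.937.
T = 100·t = 4294 K → 4300 K to the nearest 50 K.

4300 K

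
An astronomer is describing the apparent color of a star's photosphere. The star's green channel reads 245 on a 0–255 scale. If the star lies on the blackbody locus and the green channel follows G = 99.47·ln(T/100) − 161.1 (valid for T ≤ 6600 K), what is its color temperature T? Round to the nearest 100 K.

ln t = (245 + 161.1) / 99.47 = 4.0826.
t = e^4.0826 = 59.302.
T = 100·t = 5930 K → 5900 K to the nearest 100 K.

5900 K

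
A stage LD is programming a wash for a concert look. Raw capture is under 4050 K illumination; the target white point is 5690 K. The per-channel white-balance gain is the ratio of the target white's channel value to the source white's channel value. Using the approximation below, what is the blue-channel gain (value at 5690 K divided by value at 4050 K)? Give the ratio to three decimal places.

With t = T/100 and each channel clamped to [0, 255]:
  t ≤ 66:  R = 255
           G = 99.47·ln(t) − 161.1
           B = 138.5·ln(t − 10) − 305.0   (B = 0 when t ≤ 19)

1.354

At 4050 K (t = 40.5):
  B = 138.5·ln(40.5 − 10) − 305.0 = 138.5·ln 30.5 − 305.0 = 138.5·3.4177 − 305.0 = 168.355.
At 5690 K (t = 56.9):
  B = 138.5·ln(56.9 − 10) − 305.0 = 138.5·ln 46.9 − 305.0 = 138.5·3.8480 − 305.0 = 227.950.
Gain = 227.950 / 168.355 = 1.3540 → 1.354.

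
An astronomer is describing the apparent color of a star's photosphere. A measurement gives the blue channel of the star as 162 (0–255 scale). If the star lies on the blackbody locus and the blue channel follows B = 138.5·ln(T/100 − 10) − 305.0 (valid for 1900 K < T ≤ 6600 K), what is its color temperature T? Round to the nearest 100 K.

3900 K

ln(t − 10) = (162 + 305.0) / 138.5 = 3.3718.
t − 10 = e^3.3718 = 29.132, so t = 39.132.
T = 100·t = 3913 K → 3900 K to the nearest 100 K.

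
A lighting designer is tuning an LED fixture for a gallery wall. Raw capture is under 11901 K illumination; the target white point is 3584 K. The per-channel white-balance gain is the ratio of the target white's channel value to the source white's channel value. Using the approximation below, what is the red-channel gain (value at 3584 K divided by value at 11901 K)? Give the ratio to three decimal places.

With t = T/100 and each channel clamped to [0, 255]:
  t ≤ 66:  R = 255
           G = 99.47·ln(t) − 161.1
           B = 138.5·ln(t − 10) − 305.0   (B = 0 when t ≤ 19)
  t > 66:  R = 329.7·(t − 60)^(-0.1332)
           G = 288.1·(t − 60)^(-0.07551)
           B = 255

1.331

At 11901 K (t = 119.01):
  R = 329.7·(119.01 − 60)^(-0.1332) = 329.7·59.01^(-0.1332) = 329.7·0.58092 = 191.528.
At 3584 K (t = 35.84):
  R = 255 by definition for t ≤ 66.
Gain = 255.000 / 191.528 = 1.3314 → 1.331.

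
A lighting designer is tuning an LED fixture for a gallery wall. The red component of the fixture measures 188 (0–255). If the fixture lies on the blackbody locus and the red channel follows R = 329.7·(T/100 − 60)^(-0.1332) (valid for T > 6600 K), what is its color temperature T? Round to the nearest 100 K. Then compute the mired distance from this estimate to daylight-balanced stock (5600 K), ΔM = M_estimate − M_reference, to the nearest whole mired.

-100 mireds

(t − 60)^(-0.1332) = 188/329.7 = 0.57022.
t − 60 = 0.57022^(1/-0.1332) = 0.57022^(-7.508) = 67.848, so t = 127.848.
T = 100·t = 12785 K → 12800 K to the nearest 100 K.
M_estimate = 10⁶/12800 = 78.12; M_reference = 10⁶/5600 = 178.57.
ΔM = 78.12 − 178.57 = -100.45 → -100 mireds.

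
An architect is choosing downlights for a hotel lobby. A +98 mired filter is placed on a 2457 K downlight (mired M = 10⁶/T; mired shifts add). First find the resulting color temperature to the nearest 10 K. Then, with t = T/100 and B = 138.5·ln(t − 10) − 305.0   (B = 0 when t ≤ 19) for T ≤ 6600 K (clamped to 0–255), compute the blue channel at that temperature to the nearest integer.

11

M_in = 10⁶/2457 = 407.00; M_out = 407.00 + (+98) = 505.00.
T_out = 10⁶/505.00 = 1980.2 K → 1980 K; t = 19.8.
B = 138.5·ln(19.8 − 10) − 305.0 = 138.5·ln 9.8 − 305.0 = 138.5·2.2824 − 305.0 = 11.110.
Rounded: 11.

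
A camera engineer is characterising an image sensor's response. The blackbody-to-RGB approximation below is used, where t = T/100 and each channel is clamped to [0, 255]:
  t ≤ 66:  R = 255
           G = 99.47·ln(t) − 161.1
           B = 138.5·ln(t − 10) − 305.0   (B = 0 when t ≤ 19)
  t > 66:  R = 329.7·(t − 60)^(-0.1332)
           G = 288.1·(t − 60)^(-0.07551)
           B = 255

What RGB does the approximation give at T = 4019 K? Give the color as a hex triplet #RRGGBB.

t = 4019/100 = 40.19; the t ≤ 66 branch applies.
R = 255 by definition for t ≤ 66.
G = 99.47·ln 40.19 − 161.1 = 99.47·3.6936 − 161.1 = 206.304.
B = 138.5·ln(40.19 − 10) − 305.0 = 138.5·ln 30.19 − 305.0 = 138.5·3.4075 − 305.0 = 166.940.
Rounded: (255, 206, 167).
In hex: #FFCEA7.

#FFCEA7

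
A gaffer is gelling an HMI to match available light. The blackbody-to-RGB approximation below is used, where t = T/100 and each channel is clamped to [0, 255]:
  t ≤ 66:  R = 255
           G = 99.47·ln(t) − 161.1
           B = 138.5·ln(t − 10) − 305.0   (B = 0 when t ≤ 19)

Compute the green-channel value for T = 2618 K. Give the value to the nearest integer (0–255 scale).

t = 2618/100 = 26.18; the t ≤ 66 branch applies.
G = 99.47·ln 26.18 − 161.1 = 99.47·3.2650 − 161.1 = 163.669.
Rounded: 164.

164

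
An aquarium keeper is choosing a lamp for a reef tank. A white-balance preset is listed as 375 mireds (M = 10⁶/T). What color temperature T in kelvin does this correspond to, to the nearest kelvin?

T = 10⁶ / 375 = 2666.67 K → 2667 K.

2667 K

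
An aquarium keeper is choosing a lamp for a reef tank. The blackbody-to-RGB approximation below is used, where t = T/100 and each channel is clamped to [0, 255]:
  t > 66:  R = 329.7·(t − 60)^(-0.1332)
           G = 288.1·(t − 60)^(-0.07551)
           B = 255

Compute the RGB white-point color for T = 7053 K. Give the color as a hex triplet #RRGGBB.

#F1F1FF

t = 7053/100 = 70.53; the t > 66 branch applies.
R = 329.7·(70.53 − 60)^(-0.1332) = 329.7·10.53^(-0.1332) = 329.7·0.73082 = 240.953.
G = 288.1·(70.53 − 60)^(-0.07551) = 288.1·10.53^(-0.07551) = 288.1·0.83714 = 241.179.
B = 255 by definition for t > 66.
Rounded: (241, 241, 255).
In hex: #F1F1FF.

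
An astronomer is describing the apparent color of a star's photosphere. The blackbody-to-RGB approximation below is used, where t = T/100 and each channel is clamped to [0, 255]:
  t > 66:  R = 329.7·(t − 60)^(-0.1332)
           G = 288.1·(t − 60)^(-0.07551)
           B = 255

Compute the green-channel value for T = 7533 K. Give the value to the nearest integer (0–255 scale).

234

t = 7533/100 = 75.33; the t > 66 branch applies.
G = 288.1·(75.33 − 60)^(-0.07551) = 288.1·15.33^(-0.07551) = 288.1·0.81373 = 234.435.
Rounded: 234.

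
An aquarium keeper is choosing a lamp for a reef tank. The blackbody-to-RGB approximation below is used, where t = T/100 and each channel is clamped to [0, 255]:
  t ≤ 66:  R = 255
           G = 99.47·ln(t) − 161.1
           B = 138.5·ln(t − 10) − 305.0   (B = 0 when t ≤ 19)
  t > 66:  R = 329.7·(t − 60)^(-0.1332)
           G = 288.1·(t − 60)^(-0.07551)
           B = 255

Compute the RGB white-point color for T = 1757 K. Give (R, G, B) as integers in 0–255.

t = 1757/100 = 17.57; the t ≤ 66 branch applies.
R = 255 by definition for t ≤ 66.
G = 99.47·ln 17.57 − 161.1 = 99.47·2.8662 − 161.1 = 124.000.
t = 17.57 ≤ 19, so B = 0.
Rounded: (255, 124, 0).

(255, 124, 0)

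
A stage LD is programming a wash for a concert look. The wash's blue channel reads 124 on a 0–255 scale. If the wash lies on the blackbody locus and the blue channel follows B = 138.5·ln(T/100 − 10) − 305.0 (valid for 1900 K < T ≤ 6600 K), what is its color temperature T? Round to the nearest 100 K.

ln(t − 10) = (124 + 305.0) / 138.5 = 3.0975.
t − 10 = e^3.0975 = 22.142, so t = 32.142.
T = 100·t = 3214 K → 3200 K to the nearest 100 K.

3200 K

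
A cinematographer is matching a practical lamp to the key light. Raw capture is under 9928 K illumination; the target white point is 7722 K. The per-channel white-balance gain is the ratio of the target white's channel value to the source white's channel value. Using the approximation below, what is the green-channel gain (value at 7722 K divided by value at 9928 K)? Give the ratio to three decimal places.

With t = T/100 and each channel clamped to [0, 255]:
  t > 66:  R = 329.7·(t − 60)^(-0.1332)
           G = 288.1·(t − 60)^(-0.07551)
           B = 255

1.064

At 9928 K (t = 99.28):
  G = 288.1·(99.28 − 60)^(-0.07551) = 288.1·39.28^(-0.07551) = 288.1·0.75792 = 218.357.
At 7722 K (t = 77.22):
  G = 288.1·(77.22 − 60)^(-0.07551) = 288.1·17.22^(-0.07551) = 288.1·0.80662 = 232.386.
Gain = 232.386 / 218.357 = 1.0642 → 1.064.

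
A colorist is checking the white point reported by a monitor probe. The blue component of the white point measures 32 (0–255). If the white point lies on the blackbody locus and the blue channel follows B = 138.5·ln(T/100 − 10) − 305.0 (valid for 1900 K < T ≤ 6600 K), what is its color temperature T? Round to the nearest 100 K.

2100 K

ln(t − 10) = (32 + 305.0) / 138.5 = 2.4332.
t − 10 = e^2.4332 = 11.395, so t = 21.395.
T = 100·t = 2140 K → 2100 K to the nearest 100 K.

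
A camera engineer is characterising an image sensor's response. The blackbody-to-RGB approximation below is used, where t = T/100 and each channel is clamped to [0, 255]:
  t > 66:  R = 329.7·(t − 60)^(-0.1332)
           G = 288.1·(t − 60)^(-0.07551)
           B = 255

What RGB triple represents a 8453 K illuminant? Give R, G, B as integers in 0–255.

R=215, G=226, B=255

t = 8453/100 = 84.53; the t > 66 branch applies.
R = 329.7·(84.53 − 60)^(-0.1332) = 329.7·24.53^(-0.1332) = 329.7·0.65297 = 215.284.
G = 288.1·(84.53 − 60)^(-0.07551) = 288.1·24.53^(-0.07551) = 288.1·0.78535 = 226.260.
B = 255 by definition for t > 66.
Rounded: (215, 226, 255).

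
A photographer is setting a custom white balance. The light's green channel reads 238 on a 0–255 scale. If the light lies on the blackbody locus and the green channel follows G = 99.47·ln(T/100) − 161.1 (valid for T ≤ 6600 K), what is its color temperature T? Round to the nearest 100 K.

ln t = (238 + 161.1) / 99.47 = 4.0123.
t = e^4.0123 = 55.272.
T = 100·t = 5527 K → 5500 K to the nearest 100 K.

5500 K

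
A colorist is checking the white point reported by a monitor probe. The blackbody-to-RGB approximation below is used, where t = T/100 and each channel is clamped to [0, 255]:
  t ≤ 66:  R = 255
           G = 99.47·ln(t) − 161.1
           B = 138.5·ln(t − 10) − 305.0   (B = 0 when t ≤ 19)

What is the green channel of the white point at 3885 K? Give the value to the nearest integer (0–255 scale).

203

t = 3885/100 = 38.85; the t ≤ 66 branch applies.
G = 99.47·ln 38.85 − 161.1 = 99.47·3.6597 − 161.1 = 202.931.
Rounded: 203.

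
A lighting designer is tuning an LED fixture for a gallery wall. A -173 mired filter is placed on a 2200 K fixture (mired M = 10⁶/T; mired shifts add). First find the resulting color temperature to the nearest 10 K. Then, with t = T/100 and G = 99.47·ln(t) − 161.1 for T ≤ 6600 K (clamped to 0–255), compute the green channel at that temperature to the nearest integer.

M_in = 10⁶/2200 = 454.55; M_out = 454.55 + (-173) = 281.55.
T_out = 10⁶/281.55 = 3551.8 K → 3550 K; t = 35.5.
G = 99.47·ln 35.5 − 161.1 = 99.47·3.5695 − 161.1 = 193.961.
Rounded: 194.

194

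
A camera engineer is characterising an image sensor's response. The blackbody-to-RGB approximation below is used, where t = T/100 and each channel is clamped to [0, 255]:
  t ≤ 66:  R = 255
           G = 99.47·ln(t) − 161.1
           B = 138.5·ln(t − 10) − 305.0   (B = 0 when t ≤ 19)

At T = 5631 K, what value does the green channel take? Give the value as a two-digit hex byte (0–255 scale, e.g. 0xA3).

t = 5631/100 = 56.31; the t ≤ 66 branch applies.
G = 99.47·ln 56.31 − 161.1 = 99.47·4.0309 − 161.1 = 239.851.
Rounded: 240; in hex, 0xF0.

0xF0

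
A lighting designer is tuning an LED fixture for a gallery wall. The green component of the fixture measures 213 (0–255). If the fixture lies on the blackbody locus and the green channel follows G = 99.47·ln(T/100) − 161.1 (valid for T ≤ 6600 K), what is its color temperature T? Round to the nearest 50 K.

ln t = (213 + 161.1) / 99.47 = 3.7609.
t = e^3.7609 = 42.989.
T = 100·t = 4299 K → 4300 K to the nearest 50 K.

4300 K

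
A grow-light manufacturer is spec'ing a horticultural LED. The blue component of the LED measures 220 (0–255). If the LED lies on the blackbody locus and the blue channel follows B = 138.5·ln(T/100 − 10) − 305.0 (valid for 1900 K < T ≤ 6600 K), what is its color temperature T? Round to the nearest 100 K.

ln(t − 10) = (220 + 305.0) / 138.5 = 3.7906.
t − 10 = e^3.7906 = 44.284, so t = 54.284.
T = 100·t = 5428 K → 5400 K to the nearest 100 K.

5400 K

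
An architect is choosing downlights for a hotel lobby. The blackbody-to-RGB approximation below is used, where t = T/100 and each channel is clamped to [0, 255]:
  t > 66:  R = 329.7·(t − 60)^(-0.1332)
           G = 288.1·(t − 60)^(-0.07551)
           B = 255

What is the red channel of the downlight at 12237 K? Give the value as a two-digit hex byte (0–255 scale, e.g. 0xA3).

t = 12237/100 = 122.37; the t > 66 branch applies.
R = 329.7·(122.37 − 60)^(-0.1332) = 329.7·62.37^(-0.1332) = 329.7·0.57665 = 190.120.
Rounded: 190; in hex, 0xBE.

0xBE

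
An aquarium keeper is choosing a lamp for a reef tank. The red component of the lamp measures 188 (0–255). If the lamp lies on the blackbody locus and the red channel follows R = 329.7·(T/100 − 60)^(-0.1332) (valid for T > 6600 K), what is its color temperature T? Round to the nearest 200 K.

12800 K

(t − 60)^(-0.1332) = 188/329.7 = 0.57022.
t − 60 = 0.57022^(1/-0.1332) = 0.57022^(-7.508) = 67.848, so t = 127.848.
T = 100·t = 12785 K → 12800 K to the nearest 200 K.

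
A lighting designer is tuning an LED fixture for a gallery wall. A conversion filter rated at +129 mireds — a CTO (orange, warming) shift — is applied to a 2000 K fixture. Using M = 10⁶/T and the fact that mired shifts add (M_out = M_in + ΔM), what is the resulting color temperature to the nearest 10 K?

M_in = 10⁶/2000 = 500.00 mireds.
M_out = 500.00 + (+129) = 629.00 mireds.
T_out = 10⁶/629.00 = 1589.8 K → 1590 K.

1590 K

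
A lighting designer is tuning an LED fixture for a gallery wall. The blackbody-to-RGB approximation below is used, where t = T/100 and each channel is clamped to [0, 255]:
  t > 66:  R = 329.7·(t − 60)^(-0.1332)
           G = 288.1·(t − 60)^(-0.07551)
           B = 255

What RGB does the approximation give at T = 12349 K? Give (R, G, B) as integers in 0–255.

t = 12349/100 = 123.49; the t > 66 branch applies.
R = 329.7·(123.49 − 60)^(-0.1332) = 329.7·63.49^(-0.1332) = 329.7·0.57528 = 189.670.
G = 288.1·(123.49 − 60)^(-0.07551) = 288.1·63.49^(-0.07551) = 288.1·0.73093 = 210.582.
B = 255 by definition for t > 66.
Rounded: (190, 211, 255).

(190, 211, 255)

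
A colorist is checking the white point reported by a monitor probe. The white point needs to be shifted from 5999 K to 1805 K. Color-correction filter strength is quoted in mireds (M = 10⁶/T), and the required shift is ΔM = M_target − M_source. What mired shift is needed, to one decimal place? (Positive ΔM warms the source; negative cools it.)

+387.3 mireds

M_source = 10⁶/5999 = 166.694; M_target = 10⁶/1805 = 554.017.
ΔM = 554.017 − 166.694 = 387.322 → +387.3 mireds, a warming shift.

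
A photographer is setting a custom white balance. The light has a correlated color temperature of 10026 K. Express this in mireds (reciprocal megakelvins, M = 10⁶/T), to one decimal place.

99.7 mireds

M = 10⁶ / 10026 = 99.741 → 99.7 mireds.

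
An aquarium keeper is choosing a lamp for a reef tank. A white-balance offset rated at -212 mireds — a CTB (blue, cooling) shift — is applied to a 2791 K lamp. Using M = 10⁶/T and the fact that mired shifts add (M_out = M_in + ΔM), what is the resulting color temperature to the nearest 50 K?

6850 K

M_in = 10⁶/2791 = 358.29 mireds.
M_out = 358.29 + (-212) = 146.29 mireds.
T_out = 10⁶/146.29 = 6835.5 K → 6850 K.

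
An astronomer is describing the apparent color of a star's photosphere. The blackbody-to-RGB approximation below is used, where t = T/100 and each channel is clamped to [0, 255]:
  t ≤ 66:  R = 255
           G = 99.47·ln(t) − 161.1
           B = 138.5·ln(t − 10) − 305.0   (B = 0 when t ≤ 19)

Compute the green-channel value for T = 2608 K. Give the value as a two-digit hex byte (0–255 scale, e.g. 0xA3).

0xA3

t = 2608/100 = 26.08; the t ≤ 66 branch applies.
G = 99.47·ln 26.08 − 161.1 = 99.47·3.2612 − 161.1 = 163.288.
Rounded: 163; in hex, 0xA3.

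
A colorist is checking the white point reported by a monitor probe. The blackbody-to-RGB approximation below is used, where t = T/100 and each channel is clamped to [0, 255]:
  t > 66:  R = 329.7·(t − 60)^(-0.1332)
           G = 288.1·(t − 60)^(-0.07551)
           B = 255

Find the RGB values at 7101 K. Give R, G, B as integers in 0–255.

t = 7101/100 = 71.01; the t > 66 branch applies.
R = 329.7·(71.01 − 60)^(-0.1332) = 329.7·11.01^(-0.1332) = 329.7·0.72650 = 239.526.
G = 288.1·(71.01 − 60)^(-0.07551) = 288.1·11.01^(-0.07551) = 288.1·0.83432 = 240.369.
B = 255 by definition for t > 66.
Rounded: (240, 240, 255).

R=240, G=240, B=255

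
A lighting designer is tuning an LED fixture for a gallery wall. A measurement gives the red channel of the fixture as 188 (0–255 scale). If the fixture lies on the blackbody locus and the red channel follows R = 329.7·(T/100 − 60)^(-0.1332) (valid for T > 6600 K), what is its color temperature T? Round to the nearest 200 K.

12800 K

(t − 60)^(-0.1332) = 188/329.7 = 0.57022.
t − 60 = 0.57022^(1/-0.1332) = 0.57022^(-7.508) = 67.848, so t = 127.848.
T = 100·t = 12785 K → 12800 K to the nearest 200 K.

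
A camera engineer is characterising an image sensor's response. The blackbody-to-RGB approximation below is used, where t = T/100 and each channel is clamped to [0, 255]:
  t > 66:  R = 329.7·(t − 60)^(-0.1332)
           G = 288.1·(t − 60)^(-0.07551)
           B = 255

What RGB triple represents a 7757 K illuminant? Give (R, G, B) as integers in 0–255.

t = 7757/100 = 77.57; the t > 66 branch applies.
R = 329.7·(77.57 − 60)^(-0.1332) = 329.7·17.57^(-0.1332) = 329.7·0.68265 = 225.069.
G = 288.1·(77.57 − 60)^(-0.07551) = 288.1·17.57^(-0.07551) = 288.1·0.80539 = 232.033.
B = 255 by definition for t > 66.
Rounded: (225, 232, 255).

(225, 232, 255)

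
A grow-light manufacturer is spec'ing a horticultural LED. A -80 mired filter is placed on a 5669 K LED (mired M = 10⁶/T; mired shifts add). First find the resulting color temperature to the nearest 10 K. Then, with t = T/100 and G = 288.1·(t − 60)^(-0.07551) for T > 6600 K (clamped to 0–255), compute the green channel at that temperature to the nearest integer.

M_in = 10⁶/5669 = 176.40; M_out = 176.40 + (-80) = 96.40.
T_out = 10⁶/96.40 = 10373.7 K → 10370 K; t = 103.7.
G = 288.1·(103.7 − 60)^(-0.07551) = 288.1·43.7^(-0.07551) = 288.1·0.75184 = 216.606.
Rounded: 217.

217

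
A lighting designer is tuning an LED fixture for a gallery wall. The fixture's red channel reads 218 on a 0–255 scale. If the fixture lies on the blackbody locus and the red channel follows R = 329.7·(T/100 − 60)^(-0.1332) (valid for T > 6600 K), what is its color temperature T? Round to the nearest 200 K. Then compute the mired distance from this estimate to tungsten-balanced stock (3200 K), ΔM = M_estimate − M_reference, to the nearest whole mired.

(t − 60)^(-0.1332) = 218/329.7 = 0.66121.
t − 60 = 0.66121^(1/-0.1332) = 0.66121^(-7.508) = 22.326, so t = 82.326.
T = 100·t = 8233 K → 8200 K to the nearest 200 K.
M_estimate = 10⁶/8200 = 121.95; M_reference = 10⁶/3200 = 312.50.
ΔM = 121.95 − 312.50 = -190.55 → -191 mireds.

-191 mireds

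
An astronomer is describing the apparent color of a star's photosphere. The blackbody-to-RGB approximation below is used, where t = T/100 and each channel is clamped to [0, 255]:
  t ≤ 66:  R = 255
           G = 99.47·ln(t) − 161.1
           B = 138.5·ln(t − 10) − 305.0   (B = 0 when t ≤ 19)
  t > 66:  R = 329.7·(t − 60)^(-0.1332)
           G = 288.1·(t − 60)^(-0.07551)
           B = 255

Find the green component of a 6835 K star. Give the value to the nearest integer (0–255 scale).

t = 6835/100 = 68.35; the t > 66 branch applies.
G = 288.1·(68.35 − 60)^(-0.07551) = 288.1·8.35^(-0.07551) = 288.1·0.85193 = 245.441.
Rounded: 245.

245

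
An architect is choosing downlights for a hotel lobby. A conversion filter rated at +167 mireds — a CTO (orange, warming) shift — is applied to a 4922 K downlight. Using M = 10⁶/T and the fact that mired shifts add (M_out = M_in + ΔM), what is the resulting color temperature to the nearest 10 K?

M_in = 10⁶/4922 = 203.17 mireds.
M_out = 203.17 + (+167) = 370.17 mireds.
T_out = 10⁶/370.17 = 2701.5 K → 2700 K.

2700 K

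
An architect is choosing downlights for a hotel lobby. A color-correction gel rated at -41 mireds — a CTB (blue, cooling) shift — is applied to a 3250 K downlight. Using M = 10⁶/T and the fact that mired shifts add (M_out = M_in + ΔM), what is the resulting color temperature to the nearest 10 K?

M_in = 10⁶/3250 = 307.69 mireds.
M_out = 307.69 + (-41) = 266.69 mireds.
T_out = 10⁶/266.69 = 3749.6 K → 3750 K.

3750 K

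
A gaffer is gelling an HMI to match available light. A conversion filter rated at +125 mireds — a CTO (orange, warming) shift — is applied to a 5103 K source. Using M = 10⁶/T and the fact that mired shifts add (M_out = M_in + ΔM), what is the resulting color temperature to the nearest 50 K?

M_in = 10⁶/5103 = 195.96 mireds.
M_out = 195.96 + (+125) = 320.96 mireds.
T_out = 10⁶/320.96 = 3115.6 K → 3100 K.

3100 K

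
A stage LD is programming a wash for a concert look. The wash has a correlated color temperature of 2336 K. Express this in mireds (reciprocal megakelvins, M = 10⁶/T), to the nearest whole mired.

M = 10⁶ / 2336 = 428.082 → 428 mireds.

428 mireds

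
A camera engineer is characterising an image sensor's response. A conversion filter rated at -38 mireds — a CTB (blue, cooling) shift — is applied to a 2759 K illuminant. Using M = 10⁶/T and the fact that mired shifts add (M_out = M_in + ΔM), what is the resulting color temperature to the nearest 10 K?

3080 K

M_in = 10⁶/2759 = 362.45 mireds.
M_out = 362.45 + (-38) = 324.45 mireds.
T_out = 10⁶/324.45 = 3082.1 K → 3080 K.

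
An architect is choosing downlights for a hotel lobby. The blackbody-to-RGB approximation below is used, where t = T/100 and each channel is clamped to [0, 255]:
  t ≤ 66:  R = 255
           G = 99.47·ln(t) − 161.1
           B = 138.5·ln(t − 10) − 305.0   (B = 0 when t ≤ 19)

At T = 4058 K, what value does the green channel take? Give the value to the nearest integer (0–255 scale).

t = 4058/100 = 40.58; the t ≤ 66 branch applies.
G = 99.47·ln 40.58 − 161.1 = 99.47·3.7033 − 161.1 = 207.265.
Rounded: 207.

207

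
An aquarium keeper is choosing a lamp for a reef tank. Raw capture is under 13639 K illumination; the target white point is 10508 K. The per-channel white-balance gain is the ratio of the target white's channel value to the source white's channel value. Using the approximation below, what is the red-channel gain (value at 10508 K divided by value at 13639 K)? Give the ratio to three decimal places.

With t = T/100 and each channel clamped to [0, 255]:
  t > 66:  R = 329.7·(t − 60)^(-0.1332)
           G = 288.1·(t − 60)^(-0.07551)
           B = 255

1.073

At 13639 K (t = 136.39):
  R = 329.7·(136.39 − 60)^(-0.1332) = 329.7·76.39^(-0.1332) = 329.7·0.56128 = 185.054.
At 10508 K (t = 105.08):
  R = 329.7·(105.08 − 60)^(-0.1332) = 329.7·45.08^(-0.1332) = 329.7·0.60213 = 198.522.
Gain = 198.522 / 185.054 = 1.0728 → 1.073.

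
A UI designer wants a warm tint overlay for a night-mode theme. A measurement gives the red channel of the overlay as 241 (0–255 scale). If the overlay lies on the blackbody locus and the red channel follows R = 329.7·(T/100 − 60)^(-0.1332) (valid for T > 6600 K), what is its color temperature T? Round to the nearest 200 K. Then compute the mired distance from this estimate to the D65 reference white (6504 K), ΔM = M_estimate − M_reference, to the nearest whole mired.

(t − 60)^(-0.1332) = 241/329.7 = 0.73097.
t − 60 = 0.73097^(1/-0.1332) = 0.73097^(-7.508) = 10.514, so t = 70.514.
T = 100·t = 7051 K → 7000 K to the nearest 200 K.
M_estimate = 10⁶/7000 = 142.86; M_reference = 10⁶/6504 = 153.75.
ΔM = 142.86 − 153.75 = -10.89 → -11 mireds.

-11 mireds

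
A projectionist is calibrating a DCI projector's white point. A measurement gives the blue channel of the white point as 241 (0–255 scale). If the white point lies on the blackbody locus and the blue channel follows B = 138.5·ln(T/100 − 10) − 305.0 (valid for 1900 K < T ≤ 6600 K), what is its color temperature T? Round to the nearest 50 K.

6150 K

ln(t − 10) = (241 + 305.0) / 138.5 = 3.9422.
t − 10 = e^3.9422 = 51.534, so t = 61.534.
T = 100·t = 6153 K → 6150 K to the nearest 50 K.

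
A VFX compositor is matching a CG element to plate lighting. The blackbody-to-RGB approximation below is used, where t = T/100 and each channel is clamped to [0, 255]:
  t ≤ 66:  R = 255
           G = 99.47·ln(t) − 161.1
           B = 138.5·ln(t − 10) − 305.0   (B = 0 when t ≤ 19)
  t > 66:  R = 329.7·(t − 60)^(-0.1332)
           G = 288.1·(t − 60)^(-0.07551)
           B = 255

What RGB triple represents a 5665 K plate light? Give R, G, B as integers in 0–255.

R=255, G=240, B=227

t = 5665/100 = 56.65; the t ≤ 66 branch applies.
R = 255 by definition for t ≤ 66.
G = 99.47·ln 56.65 − 161.1 = 99.47·4.0369 − 161.1 = 240.450.
B = 138.5·ln(56.65 − 10) − 305.0 = 138.5·ln 46.65 − 305.0 = 138.5·3.8427 − 305.0 = 227.210.
Rounded: (255, 240, 227).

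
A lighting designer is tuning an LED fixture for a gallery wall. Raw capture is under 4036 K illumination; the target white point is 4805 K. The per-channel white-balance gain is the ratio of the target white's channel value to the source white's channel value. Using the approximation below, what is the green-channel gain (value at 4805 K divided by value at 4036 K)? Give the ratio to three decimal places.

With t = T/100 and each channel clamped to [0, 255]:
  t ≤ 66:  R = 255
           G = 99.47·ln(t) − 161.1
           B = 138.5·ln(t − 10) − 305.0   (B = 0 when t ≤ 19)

1.084

At 4036 K (t = 40.36):
  G = 99.47·ln 40.36 − 161.1 = 99.47·3.6978 − 161.1 = 206.724.
At 4805 K (t = 48.05):
  G = 99.47·ln 48.05 − 161.1 = 99.47·3.8722 − 161.1 = 224.072.
Gain = 224.072 / 206.724 = 1.0839 → 1.084.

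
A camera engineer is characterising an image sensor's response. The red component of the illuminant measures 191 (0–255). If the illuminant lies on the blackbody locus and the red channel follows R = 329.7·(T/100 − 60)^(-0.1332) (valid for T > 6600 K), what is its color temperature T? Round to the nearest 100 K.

12000 K

(t − 60)^(-0.1332) = 191/329.7 = 0.57931.
t − 60 = 0.57931^(1/-0.1332) = 0.57931^(-7.508) = 60.245, so t = 120.245.
T = 100·t = 12025 K → 12000 K to the nearest 100 K.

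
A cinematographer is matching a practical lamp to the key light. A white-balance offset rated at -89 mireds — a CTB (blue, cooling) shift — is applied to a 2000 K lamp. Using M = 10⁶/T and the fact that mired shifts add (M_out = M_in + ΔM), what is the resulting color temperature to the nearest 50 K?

2450 K

M_in = 10⁶/2000 = 500.00 mireds.
M_out = 500.00 + (-89) = 411.00 mireds.
T_out = 10⁶/411.00 = 2433.1 K → 2450 K.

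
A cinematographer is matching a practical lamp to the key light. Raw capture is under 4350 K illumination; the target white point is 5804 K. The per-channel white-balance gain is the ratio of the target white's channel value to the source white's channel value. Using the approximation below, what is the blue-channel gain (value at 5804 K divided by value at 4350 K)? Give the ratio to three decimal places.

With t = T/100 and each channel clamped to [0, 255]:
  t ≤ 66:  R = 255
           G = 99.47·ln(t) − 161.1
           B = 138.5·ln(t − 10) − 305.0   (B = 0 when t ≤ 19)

At 4350 K (t = 43.5):
  B = 138.5·ln(43.5 − 10) − 305.0 = 138.5·ln 33.5 − 305.0 = 138.5·3.5115 − 305.0 = 181.349.
At 5804 K (t = 58.04):
  B = 138.5·ln(58.04 − 10) − 305.0 = 138.5·ln 48.04 − 305.0 = 138.5·3.8720 − 305.0 = 231.277.
Gain = 231.277 / 181.349 = 1.2753 → 1.275.

1.275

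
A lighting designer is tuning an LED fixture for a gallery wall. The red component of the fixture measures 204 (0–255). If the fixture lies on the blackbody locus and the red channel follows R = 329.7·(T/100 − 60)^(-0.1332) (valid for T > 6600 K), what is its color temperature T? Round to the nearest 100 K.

9700 K

(t − 60)^(-0.1332) = 204/329.7 = 0.61874.
t − 60 = 0.61874^(1/-0.1332) = 0.61874^(-7.508) = 36.748, so t = 96.748.
T = 100·t = 9675 K → 9700 K to the nearest 100 K.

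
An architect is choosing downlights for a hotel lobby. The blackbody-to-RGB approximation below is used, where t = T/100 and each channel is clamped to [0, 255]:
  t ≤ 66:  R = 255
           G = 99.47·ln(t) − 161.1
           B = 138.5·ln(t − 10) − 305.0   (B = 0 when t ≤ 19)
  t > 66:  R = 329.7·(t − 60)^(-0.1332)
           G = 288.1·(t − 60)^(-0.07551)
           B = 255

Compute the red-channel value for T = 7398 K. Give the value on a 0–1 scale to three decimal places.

0.910

t = 7398/100 = 73.98; the t > 66 branch applies.
R = 329.7·(73.98 − 60)^(-0.1332) = 329.7·13.98^(-0.1332) = 329.7·0.70375 = 232.026.
On a 0–1 scale: 232.026/255 = 0.9099 → 0.910.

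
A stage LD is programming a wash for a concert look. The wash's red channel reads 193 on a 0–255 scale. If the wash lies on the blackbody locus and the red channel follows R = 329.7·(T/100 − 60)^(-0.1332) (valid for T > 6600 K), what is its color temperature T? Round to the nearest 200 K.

(t − 60)^(-0.1332) = 193/329.7 = 0.58538.
t − 60 = 0.58538^(1/-0.1332) = 0.58538^(-7.508) = 55.713, so t = 115.713.
T = 100·t = 11571 K → 11600 K to the nearest 200 K.

11600 K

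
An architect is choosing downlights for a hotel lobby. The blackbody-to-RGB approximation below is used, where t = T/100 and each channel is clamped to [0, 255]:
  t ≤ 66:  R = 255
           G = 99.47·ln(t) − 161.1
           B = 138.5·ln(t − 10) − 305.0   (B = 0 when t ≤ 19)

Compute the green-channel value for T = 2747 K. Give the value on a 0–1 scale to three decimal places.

0.661

t = 2747/100 = 27.47; the t ≤ 66 branch applies.
G = 99.47·ln 27.47 − 161.1 = 99.47·3.3131 − 161.1 = 168.454.
On a 0–1 scale: 168.454/255 = 0.6606 → 0.661.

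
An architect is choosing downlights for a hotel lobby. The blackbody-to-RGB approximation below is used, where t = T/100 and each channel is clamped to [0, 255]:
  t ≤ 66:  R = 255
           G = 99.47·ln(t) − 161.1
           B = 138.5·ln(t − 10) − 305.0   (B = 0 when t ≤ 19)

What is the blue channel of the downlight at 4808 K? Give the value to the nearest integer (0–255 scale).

t = 4808/100 = 48.08; the t ≤ 66 branch applies.
B = 138.5·ln(48.08 − 10) − 305.0 = 138.5·ln 38.08 − 305.0 = 138.5·3.6397 − 305.0 = 199.097.
Rounded: 199.

199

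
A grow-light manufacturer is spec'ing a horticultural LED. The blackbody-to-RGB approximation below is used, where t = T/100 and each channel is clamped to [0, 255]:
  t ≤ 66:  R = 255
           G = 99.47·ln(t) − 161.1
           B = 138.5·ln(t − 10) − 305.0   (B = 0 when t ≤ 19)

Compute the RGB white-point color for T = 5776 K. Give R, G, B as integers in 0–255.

t = 5776/100 = 57.76; the t ≤ 66 branch applies.
R = 255 by definition for t ≤ 66.
G = 99.47·ln 57.76 − 161.1 = 99.47·4.0563 − 161.1 = 242.380.
B = 138.5·ln(57.76 − 10) − 305.0 = 138.5·ln 47.76 − 305.0 = 138.5·3.8662 − 305.0 = 230.467.
Rounded: (255, 242, 230).

R=255, G=242, B=230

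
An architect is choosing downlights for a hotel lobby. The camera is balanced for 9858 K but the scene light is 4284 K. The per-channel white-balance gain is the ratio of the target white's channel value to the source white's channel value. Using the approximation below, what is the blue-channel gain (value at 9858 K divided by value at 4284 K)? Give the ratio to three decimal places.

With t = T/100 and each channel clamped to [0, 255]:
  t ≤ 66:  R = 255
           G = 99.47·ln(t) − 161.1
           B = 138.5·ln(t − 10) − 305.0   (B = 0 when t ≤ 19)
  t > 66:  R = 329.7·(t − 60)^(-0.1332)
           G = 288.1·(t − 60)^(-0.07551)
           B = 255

1.428

At 4284 K (t = 42.84):
  B = 138.5·ln(42.84 − 10) − 305.0 = 138.5·ln 32.84 − 305.0 = 138.5·3.4916 − 305.0 = 178.593.
At 9858 K (t = 98.58):
  B = 255 by definition for t > 66.
Gain = 255.000 / 178.593 = 1.4278 → 1.428.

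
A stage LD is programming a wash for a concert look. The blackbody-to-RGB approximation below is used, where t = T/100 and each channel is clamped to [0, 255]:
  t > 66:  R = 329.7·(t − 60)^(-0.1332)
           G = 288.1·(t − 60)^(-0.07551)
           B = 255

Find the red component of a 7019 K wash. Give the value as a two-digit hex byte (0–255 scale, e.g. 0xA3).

0xF2

t = 7019/100 = 70.19; the t > 66 branch applies.
R = 329.7·(70.19 − 60)^(-0.1332) = 329.7·10.19^(-0.1332) = 329.7·0.73403 = 242.008.
Rounded: 242; in hex, 0xF2.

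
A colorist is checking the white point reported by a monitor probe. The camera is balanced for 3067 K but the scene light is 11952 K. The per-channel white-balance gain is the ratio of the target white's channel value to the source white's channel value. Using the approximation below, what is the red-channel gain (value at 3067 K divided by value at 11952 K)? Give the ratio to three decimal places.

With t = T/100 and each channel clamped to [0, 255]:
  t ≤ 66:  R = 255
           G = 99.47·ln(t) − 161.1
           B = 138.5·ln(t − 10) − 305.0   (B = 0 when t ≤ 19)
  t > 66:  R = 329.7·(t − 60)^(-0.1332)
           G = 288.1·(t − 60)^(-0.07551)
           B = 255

1.333

At 11952 K (t = 119.52):
  R = 329.7·(119.52 − 60)^(-0.1332) = 329.7·59.52^(-0.1332) = 329.7·0.58025 = 191.308.
At 3067 K (t = 30.67):
  R = 255 by definition for t ≤ 66.
Gain = 255.000 / 191.308 = 1.3329 → 1.333.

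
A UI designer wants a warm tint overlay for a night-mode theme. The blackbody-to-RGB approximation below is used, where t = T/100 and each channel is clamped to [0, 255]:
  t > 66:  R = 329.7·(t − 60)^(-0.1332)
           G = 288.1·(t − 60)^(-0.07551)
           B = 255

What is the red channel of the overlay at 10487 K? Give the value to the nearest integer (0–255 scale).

t = 10487/100 = 104.87; the t > 66 branch applies.
R = 329.7·(104.87 − 60)^(-0.1332) = 329.7·44.87^(-0.1332) = 329.7·0.60250 = 198.645.
Rounded: 199.

199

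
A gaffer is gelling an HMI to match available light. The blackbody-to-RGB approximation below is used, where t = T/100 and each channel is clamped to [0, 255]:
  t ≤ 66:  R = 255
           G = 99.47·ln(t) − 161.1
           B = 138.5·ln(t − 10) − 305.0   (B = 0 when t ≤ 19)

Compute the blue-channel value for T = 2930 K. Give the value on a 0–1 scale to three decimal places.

0.412

t = 2930/100 = 29.3; the t ≤ 66 branch applies.
B = 138.5·ln(29.3 − 10) − 305.0 = 138.5·ln 19.3 − 305.0 = 138.5·2.9601 − 305.0 = 104.975.
On a 0–1 scale: 104.975/255 = 0.4117 → 0.412.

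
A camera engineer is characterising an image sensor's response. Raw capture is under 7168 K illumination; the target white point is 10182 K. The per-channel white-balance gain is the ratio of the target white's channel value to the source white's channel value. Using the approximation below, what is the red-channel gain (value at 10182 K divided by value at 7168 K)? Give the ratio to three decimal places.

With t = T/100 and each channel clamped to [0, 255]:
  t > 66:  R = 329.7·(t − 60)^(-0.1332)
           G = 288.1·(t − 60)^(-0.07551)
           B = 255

0.844

At 7168 K (t = 71.68):
  R = 329.7·(71.68 − 60)^(-0.1332) = 329.7·11.68^(-0.1332) = 329.7·0.72080 = 237.649.
At 10182 K (t = 101.82):
  R = 329.7·(101.82 − 60)^(-0.1332) = 329.7·41.82^(-0.1332) = 329.7·0.60818 = 200.517.
Gain = 200.517 / 237.649 = 0.8438 → 0.844.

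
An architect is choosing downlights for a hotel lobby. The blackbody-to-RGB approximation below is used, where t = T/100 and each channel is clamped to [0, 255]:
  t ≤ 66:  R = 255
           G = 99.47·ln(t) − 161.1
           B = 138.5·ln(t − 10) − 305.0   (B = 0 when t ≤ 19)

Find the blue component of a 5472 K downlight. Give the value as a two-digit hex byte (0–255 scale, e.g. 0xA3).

0xDD

t = 5472/100 = 54.72; the t ≤ 66 branch applies.
B = 138.5·ln(54.72 − 10) − 305.0 = 138.5·ln 44.72 − 305.0 = 138.5·3.8004 − 305.0 = 221.358.
Rounded: 221; in hex, 0xDD.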